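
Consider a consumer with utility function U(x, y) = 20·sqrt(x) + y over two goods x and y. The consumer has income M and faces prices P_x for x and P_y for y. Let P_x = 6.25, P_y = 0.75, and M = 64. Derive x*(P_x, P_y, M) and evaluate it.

Set MRS = P_x/P_y: 10·x^(−1/2) = P_x/P_y.
Solve: √x = 10·P_y/P_x, so x*(P_x,P_y) = (10·P_y/P_x)², and y* = (M − P_x·x*)/P_y.
Plugging in: x* = (10·0.75/6.25)² = 1.44.

x* = 1.44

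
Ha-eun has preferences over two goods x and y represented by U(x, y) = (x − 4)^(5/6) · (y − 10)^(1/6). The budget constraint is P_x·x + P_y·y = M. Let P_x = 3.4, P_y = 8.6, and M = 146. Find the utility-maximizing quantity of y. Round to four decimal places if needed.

Let x' = x−4, y' = y−10. MRS = 5·y'/x' = P_x/P_y.
After buying the subsistence bundle (4, 10), a share 5/6 of the remaining income goes to x: x* = 4 + 5/6·(M − 4P_x − 10P_y)/P_x.
Discretionary income = 146 − 4·3.4 − 10·8.6 = 46.4; y* = 10 + 1/6·46.4/8.6 = 10.8992.

y* = 10.8992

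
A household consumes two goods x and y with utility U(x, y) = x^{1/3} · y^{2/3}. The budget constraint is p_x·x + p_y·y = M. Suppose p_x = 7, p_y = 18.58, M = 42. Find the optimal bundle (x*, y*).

Tangency: MRS = (1/2)·y/x = p_x/p_y.
So 1/3·p_y·y = 2/3·p_x·x; combined with the budget, a share 1/3 of income goes to x.
Demand: x*(p_x,p_y,M) = 1/3·M/p_x and y* = 2/3·M/p_y.
At p_x=7, p_y=18.58, M=42: x* = 1/3·42/7 = 2, y* = 1.507.

x* = 2, y* = 1.507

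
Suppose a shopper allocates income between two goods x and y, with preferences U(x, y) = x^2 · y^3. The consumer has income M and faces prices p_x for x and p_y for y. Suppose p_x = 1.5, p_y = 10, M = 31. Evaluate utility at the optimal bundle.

Demand: x*(p_x,p_y,M) = 0.4·M/p_x and y* = 0.6·M/p_y.
At p_x=1.5, p_y=10, M=31: x* = 0.4·31/1.5 = 8.2667, y* = 1.86.
Utility at the optimum: U(8.2667, 1.86) = 439.7438.

V = 439.7438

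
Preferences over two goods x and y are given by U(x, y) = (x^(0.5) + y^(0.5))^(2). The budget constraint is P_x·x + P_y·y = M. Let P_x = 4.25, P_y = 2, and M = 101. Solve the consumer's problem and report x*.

Numerically y/x = 4.515625, so x* = 101/(4.25 + 2·4.515625) = 7.6047.

x* = 7.6047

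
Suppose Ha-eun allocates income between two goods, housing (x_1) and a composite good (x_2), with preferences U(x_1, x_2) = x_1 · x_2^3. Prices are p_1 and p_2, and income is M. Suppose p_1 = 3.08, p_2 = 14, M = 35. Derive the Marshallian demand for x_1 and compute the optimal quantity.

x_1* = 2.8409

Tangency: MRS = (1/3)·x_2/x_1 = p_1/p_2.
Rearranging, p_2·x_2 = 3·p_1·x_1. Substituting into the budget gives p_1·x_1·(1 + 3) = M.
Demand: x_1*(p_1,p_2,M) = 0.25·M/p_1 and x_2* = 0.75·M/p_2.
At p_1=3.08, p_2=14, M=35: x_1* = 0.25·35/3.08 = 2.8409.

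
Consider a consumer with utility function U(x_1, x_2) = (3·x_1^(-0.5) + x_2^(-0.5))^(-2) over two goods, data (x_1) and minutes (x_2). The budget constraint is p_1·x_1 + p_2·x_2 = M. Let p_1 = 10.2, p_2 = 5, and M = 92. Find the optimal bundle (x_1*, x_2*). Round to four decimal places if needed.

x_1* = 6.5404, x_2* = 5.0576

From the CES first-order condition, 3·(x_2/x_1)^(1.5) = p_1/p_2.
Solve for the ratio: x_2/x_1 = [(1/3)·p_1/p_2]^(2/3).
Substitute x_2 = (x_2/x_1)·x_1 into the budget: x_1* = M/(p_1 + p_2·(x_2/x_1)).
Numerically x_2/x_1 = 0.773284, so x_1* = 92/(10.2 + 5·0.773284) = 6.5404 and x_2* = 0.773284·6.5404 = 5.0576.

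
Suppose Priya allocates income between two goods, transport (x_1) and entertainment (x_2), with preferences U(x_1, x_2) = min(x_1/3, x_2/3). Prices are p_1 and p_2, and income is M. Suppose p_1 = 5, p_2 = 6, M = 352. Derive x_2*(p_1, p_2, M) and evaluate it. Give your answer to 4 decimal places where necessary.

x_2* = 32

Leontief preferences: the optimum is at the kink where x_1/3 = x_2/3, i.e. x_2 = x_1.
Budget: p_1·x_1 + p_2·x_1 = M, so (3·p_1 + 3·p_2)·x_1 = 3·M.
Demand: x_1*(p_1,p_2,M) = 3·M/(3·p_1 + 3·p_2), x_2* = 3·M/(3·p_1 + 3·p_2).
Here 3·5 + 3·6 = 33, giving x_2* = 32.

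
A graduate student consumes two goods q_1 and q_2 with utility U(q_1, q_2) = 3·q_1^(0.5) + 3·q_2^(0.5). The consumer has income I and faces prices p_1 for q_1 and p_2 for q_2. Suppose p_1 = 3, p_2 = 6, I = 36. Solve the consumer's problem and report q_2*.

Numerically q_2/q_1 = 0.25, so q_1* = 36/(3 + 6·0.25) = 8 and q_2* = 0.25·8 = 2.

q_2* = 2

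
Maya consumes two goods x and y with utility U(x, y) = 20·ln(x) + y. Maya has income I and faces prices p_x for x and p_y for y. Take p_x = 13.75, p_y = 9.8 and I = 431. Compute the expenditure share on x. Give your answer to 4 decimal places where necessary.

share on x = 0.4548

Set MRS = p_x/p_y: (20/x)/1 = p_x/p_y.
So x*(p_x,p_y) = 20·p_y/p_x, independent of income; and y* = (I − 20·p_y)/p_y.
At the given prices: x* = 20·9.8/13.75 = 14.2545, and y* = 23.9796.
Expenditure on x: 13.75·14.2545 = 196; share = 0.4548.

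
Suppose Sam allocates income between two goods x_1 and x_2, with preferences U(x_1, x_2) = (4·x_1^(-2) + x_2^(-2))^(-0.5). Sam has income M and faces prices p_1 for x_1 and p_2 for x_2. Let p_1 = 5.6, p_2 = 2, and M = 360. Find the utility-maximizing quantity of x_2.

x_2* = 43.337

From the CES first-order condition, 4·(x_2/x_1)^(3) = p_1/p_2.
Hence x_2/x_1 = ((1/4)·p_1/p_2)^(1/(3)), i.e. raised to the 1/3 power.
Substitute x_2 = (x_2/x_1)·x_1 into the budget: x_1* = M/(p_1 + p_2·(x_2/x_1)).
Numerically x_2/x_1 = 0.887904, so x_1* = 360/(5.6 + 2·0.887904) = 48.8082 and x_2* = 0.887904·48.8082 = 43.337.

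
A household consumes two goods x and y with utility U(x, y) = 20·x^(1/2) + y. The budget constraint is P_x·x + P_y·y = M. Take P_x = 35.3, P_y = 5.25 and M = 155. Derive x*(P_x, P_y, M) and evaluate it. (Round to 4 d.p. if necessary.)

MU_x = 10/√x, MU_y = 1. Tangency: 10/√x = P_x/P_y.
Thus x* = (10·P_y/P_x)² — independent of M — with the rest of income spent on y.
Plugging in: x* = (10·5.25/35.3)² = 2.2119.

x* = 2.2119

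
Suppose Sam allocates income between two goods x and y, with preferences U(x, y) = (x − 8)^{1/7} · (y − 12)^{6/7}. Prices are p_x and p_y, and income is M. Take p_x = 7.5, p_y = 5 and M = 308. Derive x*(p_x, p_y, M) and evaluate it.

x* = 11.581

Discretionary income = 308 − 8·7.5 − 12·5 = 188; x* = 8 + 1/7·188/7.5 = 11.581.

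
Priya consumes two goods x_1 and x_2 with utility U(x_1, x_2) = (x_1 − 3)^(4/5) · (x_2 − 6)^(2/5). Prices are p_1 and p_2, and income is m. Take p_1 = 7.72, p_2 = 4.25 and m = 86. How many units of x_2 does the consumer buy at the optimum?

MRS = 2·(x_2−6)/(x_1−3). Tangency with p_1/p_2 gives x_2−6 = (1/2)·(p_1/p_2)·(x_1−3).
After buying the subsistence bundle (3, 6), a share 2/3 of the remaining income goes to x_1: x_1* = 3 + 2/3·(m − 3p_1 − 6p_2)/p_1.
Discretionary income = 86 − 3·7.72 − 6·4.25 = 37.34; x_2* = 6 + 1/3·37.34/4.25 = 8.9286.

x_2* = 8.9286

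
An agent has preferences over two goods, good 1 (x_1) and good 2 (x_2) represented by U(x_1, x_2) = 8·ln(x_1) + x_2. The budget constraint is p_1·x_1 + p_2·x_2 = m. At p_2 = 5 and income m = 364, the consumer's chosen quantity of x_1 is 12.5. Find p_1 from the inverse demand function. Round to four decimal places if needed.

p_1 = 3.2

Set MRS = p_1/p_2: (8/x_1)/1 = p_1/p_2.
So x_1*(p_1,p_2) = 8·p_2/p_1, independent of income; and x_2* = (m − 8·p_2)/p_2.
Set x_1* = 12.5 in the demand function and solve for p_1: p_1 = 3.2.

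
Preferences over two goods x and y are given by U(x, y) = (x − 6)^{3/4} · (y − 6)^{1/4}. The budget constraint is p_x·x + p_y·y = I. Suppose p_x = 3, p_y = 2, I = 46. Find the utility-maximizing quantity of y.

This is Cobb-Douglas in (x−6, y−6): tangency gives 0.75·p_y·(y−6) = 0.25·p_x·(x−6).
Substituting into the budget: x* = 6 + 0.75·(I − 6·p_x − 6·p_y)/p_x, and y* = 6 + 0.25·(…)/p_y.
Discretionary income = 46 − 6·3 − 6·2 = 16; y* = 6 + 0.25·16/2 = 8.

y* = 8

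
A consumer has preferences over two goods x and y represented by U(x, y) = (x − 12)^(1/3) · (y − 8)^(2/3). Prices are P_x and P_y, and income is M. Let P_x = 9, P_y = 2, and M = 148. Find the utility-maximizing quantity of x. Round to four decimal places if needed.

x* = 12.8889

MRS = (1/2)·(y−8)/(x−12). Tangency with P_x/P_y gives y−8 = 2·(P_x/P_y)·(x−12).
After buying the subsistence bundle (12, 8), a share 1/3 of the remaining income goes to x: x* = 12 + 1/3·(M − 12P_x − 8P_y)/P_x.
Discretionary income = 148 − 12·9 − 8·2 = 24; x* = 12 + 1/3·24/9 = 12.8889.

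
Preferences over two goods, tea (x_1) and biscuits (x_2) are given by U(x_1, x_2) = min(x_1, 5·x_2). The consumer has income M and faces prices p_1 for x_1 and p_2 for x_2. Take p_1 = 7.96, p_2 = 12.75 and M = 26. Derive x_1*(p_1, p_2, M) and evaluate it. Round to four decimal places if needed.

Leontief preferences: the optimum is at the kink where x_1/5 = x_2/1, i.e. x_2 = (1/5)·x_1.
Budget: p_1·x_1 + p_2·(1/5)·x_1 = M, so (5·p_1 + p_2)·x_1 = 5·M.
Demand: x_1*(p_1,p_2,M) = 5·M/(5·p_1 + p_2), x_2* = M/(5·p_1 + p_2).
Here 5·7.96 + 12.75 = 52.55, giving x_1* = 2.4738.

x_1* = 2.4738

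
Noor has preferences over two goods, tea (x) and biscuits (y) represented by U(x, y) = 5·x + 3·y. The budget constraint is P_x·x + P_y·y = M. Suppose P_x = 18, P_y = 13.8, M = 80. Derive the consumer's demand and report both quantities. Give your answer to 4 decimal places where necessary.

x* = 4.4444, y* = 0

Linear utility — the consumer picks whichever good has higher MU/price: 5/18 = 0.2778 vs 3/13.8 = 0.2174.
x gives more utility per dollar, so spend all income on x: x* = M/P_x, y* = 0.
Numerically: x* = 4.4444, y* = 0.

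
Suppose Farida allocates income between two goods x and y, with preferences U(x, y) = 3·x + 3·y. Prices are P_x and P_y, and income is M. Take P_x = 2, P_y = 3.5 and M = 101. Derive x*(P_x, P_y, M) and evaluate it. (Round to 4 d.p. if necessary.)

x* = 50.5

Linear utility — the consumer picks whichever good has higher MU/price: 3/2 = 1.5 vs 3/3.5 = 0.8571.
x gives more utility per dollar, so spend all income on x: x* = M/P_x, y* = 0.
Numerically: x* = 50.5, y* = 0.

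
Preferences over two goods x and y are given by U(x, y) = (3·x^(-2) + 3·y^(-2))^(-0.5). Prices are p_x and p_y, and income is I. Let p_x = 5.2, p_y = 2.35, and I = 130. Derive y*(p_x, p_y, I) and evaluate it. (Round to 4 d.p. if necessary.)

y* = 20.5032

MU_x ∝ 3·x^(-3), MU_y ∝ 3·y^(-3), so MRS = (y/x)^(3) = p_x/p_y.
Solve for the ratio: y/x = [p_x/p_y]^(1/3).
Substitute y = (y/x)·x into the budget: x* = I/(p_x + p_y·(y/x)).
Numerically y/x = 1.303102, so x* = 130/(5.2 + 2.35·1.303102) = 15.7341 and y* = 1.303102·15.7341 = 20.5032.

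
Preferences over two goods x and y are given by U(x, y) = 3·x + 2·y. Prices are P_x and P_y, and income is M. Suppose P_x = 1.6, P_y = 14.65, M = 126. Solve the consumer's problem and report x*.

x gives more utility per dollar, so spend all income on x: x* = M/P_x, y* = 0.
Numerically: x* = 78.75, y* = 0.

x* = 78.75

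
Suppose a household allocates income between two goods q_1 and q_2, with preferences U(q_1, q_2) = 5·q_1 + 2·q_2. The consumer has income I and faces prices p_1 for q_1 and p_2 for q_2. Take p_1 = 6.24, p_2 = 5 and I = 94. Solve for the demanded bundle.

q_1* = 15.0641, q_2* = 0

Perfect substitutes: compare marginal utility per dollar. 5/p_1 vs 2/p_2 → 0.8013 vs 0.4.
q_1 gives more utility per dollar, so spend all income on q_1: q_1* = I/p_1, q_2* = 0.
Numerically: q_1* = 15.0641, q_2* = 0.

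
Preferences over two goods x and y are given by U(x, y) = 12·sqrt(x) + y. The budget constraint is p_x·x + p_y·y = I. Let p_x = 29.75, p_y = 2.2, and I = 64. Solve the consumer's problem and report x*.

x* = 0.1969

Utility is quasi-linear in y; the FOC for x is 6/√x = p_x/p_y.
Thus x* = (6·p_y/p_x)² — independent of I — with the rest of income spent on y.
Plugging in: x* = (6·2.2/29.75)² = 0.1969.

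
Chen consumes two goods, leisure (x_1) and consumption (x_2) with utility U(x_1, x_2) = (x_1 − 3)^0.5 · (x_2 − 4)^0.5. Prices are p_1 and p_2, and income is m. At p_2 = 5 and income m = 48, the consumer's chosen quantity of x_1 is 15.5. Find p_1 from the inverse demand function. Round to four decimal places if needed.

Let x_1' = x_1−3, x_2' = x_2−4. MRS = x_2'/x_1' = p_1/p_2.
Substituting into the budget: x_1* = 3 + 0.5·(m − 3·p_1 − 4·p_2)/p_1, and x_2* = 4 + 0.5·(…)/p_2.
Set x_1* = 15.5 in the demand function and solve for p_1: p_1 = 1.

p_1 = 1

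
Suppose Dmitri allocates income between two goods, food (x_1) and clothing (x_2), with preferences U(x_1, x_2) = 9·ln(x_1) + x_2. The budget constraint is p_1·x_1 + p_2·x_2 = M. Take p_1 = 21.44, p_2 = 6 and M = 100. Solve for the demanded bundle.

So x_1*(p_1,p_2) = 9·p_2/p_1, independent of income; and x_2* = (M − 9·p_2)/p_2.
At the given prices: x_1* = 9·6/21.44 = 2.5187, and x_2* = 7.6667.

x_1* = 2.5187, x_2* = 7.6667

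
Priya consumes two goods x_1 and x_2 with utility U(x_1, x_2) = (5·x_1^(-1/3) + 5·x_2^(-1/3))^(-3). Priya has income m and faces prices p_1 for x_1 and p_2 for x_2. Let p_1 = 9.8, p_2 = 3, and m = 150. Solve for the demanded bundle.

x_1* = 8.7773, x_2* = 21.3275

MRS = MU_x_1/MU_x_2 = (x_2/x_1)^(4/3). Set equal to p_1/p_2.
Solve for the ratio: x_2/x_1 = [p_1/p_2]^(0.75).
Substitute x_2 = (x_2/x_1)·x_1 into the budget: x_1* = m/(p_1 + p_2·(x_2/x_1)).
Numerically x_2/x_1 = 2.429845, so x_1* = 150/(9.8 + 3·2.429845) = 8.7773 and x_2* = 2.429845·8.7773 = 21.3275.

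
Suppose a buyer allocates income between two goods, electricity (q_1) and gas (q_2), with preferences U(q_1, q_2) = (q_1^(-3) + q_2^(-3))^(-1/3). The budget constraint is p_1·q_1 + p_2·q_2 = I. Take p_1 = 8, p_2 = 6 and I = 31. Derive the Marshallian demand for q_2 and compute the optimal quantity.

MRS = MU_q_1/MU_q_2 = (q_2/q_1)^(4). Set equal to p_1/p_2.
Hence q_2/q_1 = (p_1/p_2)^(1/(4)), i.e. raised to the 0.25 power.
Substitute q_2 = (q_2/q_1)·q_1 into the budget: q_1* = I/(p_1 + p_2·(q_2/q_1)).
Numerically q_2/q_1 = 1.07457, so q_1* = 31/(8 + 6·1.07457) = 2.1457 and q_2* = 1.07457·2.1457 = 2.3057.

q_2* = 2.3057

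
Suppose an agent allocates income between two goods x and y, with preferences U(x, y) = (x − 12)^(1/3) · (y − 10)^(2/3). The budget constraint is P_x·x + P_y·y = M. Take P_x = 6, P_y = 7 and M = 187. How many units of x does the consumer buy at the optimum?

This is Cobb-Douglas in (x−12, y−10): tangency gives 1/3·P_y·(y−10) = 2/3·P_x·(x−12).
After buying the subsistence bundle (12, 10), a share 1/3 of the remaining income goes to x: x* = 12 + 1/3·(M − 12P_x − 10P_y)/P_x.
Discretionary income = 187 − 12·6 − 10·7 = 45; x* = 12 + 1/3·45/6 = 14.5.

x* = 14.5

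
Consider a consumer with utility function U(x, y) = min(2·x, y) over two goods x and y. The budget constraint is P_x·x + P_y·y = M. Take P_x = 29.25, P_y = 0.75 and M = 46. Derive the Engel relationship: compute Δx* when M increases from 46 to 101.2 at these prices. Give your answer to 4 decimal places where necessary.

Here 29.25 + 2·0.75 = 30.75, giving x* = 1.4959.
At M' = 101.2: x* = 3.2911. Change: 3.2911 − 1.4959 = 1.7951.

Δx* = 1.7951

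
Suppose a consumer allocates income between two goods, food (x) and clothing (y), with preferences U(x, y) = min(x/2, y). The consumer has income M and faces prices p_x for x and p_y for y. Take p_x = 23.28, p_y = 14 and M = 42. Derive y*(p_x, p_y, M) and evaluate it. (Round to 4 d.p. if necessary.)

With perfect complements, no substitution: consume in ratio x:y = 2:1.
Budget: p_x·x + p_y·(1/2)·x = M, so (2·p_x + p_y)·x = 2·M.
Demand: x*(p_x,p_y,M) = 2·M/(2·p_x + p_y), y* = M/(2·p_x + p_y).
Here 2·23.28 + 14 = 60.56, giving y* = 0.6935.

y* = 0.6935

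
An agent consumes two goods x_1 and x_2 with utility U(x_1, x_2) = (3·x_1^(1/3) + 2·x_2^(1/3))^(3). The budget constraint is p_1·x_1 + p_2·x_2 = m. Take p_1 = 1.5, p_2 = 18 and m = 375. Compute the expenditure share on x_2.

From the CES first-order condition, (3/2)·(x_2/x_1)^(2/3) = p_1/p_2.
Hence x_2/x_1 = ((2/3)·p_1/p_2)^(1/(2/3)), i.e. raised to the 1.5 power.
With the ratio pinned down, the budget gives x_1* = m/(p_1 + p_2·(x_2/x_1)) and x_2* = (x_2/x_1)·x_1*.
Numerically x_2/x_1 = 0.013095, so x_1* = 375/(1.5 + 18·0.013095) = 216.0509 and x_2* = 0.013095·216.0509 = 2.8291.
Expenditure on x_2: 18·2.8291 = 50.9237; share = 0.1358.

share on x_2 = 0.1358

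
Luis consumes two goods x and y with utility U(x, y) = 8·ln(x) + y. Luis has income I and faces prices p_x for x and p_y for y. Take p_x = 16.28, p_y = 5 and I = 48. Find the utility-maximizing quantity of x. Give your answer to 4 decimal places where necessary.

Set MRS = p_x/p_y: (8/x)/1 = p_x/p_y.
So x*(p_x,p_y) = 8·p_y/p_x, independent of income; and y* = (I − 8·p_y)/p_y.
At the given prices: x* = 8·5/16.28 = 2.457.

x* = 2.457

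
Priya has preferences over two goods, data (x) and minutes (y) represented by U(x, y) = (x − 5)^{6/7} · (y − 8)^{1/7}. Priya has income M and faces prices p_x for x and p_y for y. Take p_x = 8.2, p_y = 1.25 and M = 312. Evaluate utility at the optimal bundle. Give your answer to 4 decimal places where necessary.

V = 27.6322

Let x' = x−5, y' = y−8. MRS = 6·y'/x' = p_x/p_y.
Substituting into the budget: x* = 5 + 6/7·(M − 5·p_x − 8·p_y)/p_x, and y* = 8 + 1/7·(…)/p_y.
Discretionary income = 312 − 5·8.2 − 8·1.25 = 261; x* = 5 + 6/7·261/8.2 = 32.2822; y* = 8 + 1/7·261/1.25 = 37.8286.
Utility at the optimum: U(32.2822, 37.8286) = 27.6322.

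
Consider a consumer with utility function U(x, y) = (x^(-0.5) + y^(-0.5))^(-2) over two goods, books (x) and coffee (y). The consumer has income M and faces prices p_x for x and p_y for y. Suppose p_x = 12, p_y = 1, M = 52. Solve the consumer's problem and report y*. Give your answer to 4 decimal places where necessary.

MRS = MU_x/MU_y = (y/x)^(1.5). Set equal to p_x/p_y.
Solve for the ratio: y/x = [p_x/p_y]^(2/3).
With the ratio pinned down, the budget gives x* = M/(p_x + p_y·(y/x)) and y* = (y/x)·x*.
Numerically y/x = 5.241483, so x* = 52/(12 + 1·5.241483) = 3.016 and y* = 5.241483·3.016 = 15.8082.

y* = 15.8082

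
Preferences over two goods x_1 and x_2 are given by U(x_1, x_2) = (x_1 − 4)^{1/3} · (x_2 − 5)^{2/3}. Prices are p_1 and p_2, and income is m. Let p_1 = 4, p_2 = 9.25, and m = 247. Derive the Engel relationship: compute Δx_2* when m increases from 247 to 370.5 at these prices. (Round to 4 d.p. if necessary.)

After buying the subsistence bundle (4, 5), a share 1/3 of the remaining income goes to x_1: x_1* = 4 + 1/3·(m − 4p_1 − 5p_2)/p_1.
Discretionary income = 247 − 4·4 − 5·9.25 = 184.75; x_2* = 5 + 2/3·184.75/9.25 = 18.3153.
At m' = 370.5: x_2* = 27.2162. Change: 27.2162 − 18.3153 = 8.9009.

Δx_2* = 8.9009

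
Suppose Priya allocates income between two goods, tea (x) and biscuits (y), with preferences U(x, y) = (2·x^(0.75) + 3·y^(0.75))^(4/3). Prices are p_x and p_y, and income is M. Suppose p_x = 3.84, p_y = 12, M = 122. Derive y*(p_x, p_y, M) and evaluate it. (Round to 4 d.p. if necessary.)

y* = 1.4466

MRS = MU_x/MU_y = (2/3)·(y/x)^(0.25). Set equal to p_x/p_y.
Hence y/x = ((3/2)·p_x/p_y)^(1/(0.25)), i.e. raised to the 4 power.
Substitute y = (y/x)·x into the budget: x* = M/(p_x + p_y·(y/x)).
Numerically y/x = 0.053084, so x* = 122/(3.84 + 12·0.053084) = 27.2503 and y* = 0.053084·27.2503 = 1.4466.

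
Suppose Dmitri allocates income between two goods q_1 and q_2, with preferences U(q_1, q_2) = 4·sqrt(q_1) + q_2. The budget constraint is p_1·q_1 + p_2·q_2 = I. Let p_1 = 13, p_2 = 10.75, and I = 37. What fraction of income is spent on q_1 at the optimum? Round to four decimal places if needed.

Set MRS = p_1/p_2: 2·q_1^(−1/2) = p_1/p_2.
Thus q_1* = (2·p_2/p_1)² — independent of I — with the rest of income spent on q_2.
Plugging in: q_1* = (2·10.75/13)² = 2.7352, q_2* = 0.1342.
Expenditure on q_1: 13·2.7352 = 35.5577; share = 0.961.

share on q_1 = 0.961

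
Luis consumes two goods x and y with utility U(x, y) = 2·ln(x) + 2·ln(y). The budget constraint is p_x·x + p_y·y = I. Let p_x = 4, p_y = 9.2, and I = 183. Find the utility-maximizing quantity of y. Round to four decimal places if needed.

y* = 9.9457

At p_x=4, p_y=9.2, I=183: y* = 0.5·183/9.2 = 9.9457.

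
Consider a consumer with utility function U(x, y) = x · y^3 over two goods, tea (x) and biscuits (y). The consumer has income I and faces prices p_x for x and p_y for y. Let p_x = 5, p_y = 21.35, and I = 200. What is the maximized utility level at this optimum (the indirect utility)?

MU_x/MU_y = (y)/(3·x); tangency sets this equal to p_x/p_y.
Rearranging, p_y·y = 3·p_x·x. Substituting into the budget gives p_x·x·(1 + 3) = I.
Demand: x*(p_x,p_y,I) = 0.25·I/p_x and y* = 0.75·I/p_y.
At p_x=5, p_y=21.35, I=200: x* = 0.25·200/5 = 10, y* = 7.0258.
Utility at the optimum: U(10, 7.0258) = 3468.0084.

V = 3468.0084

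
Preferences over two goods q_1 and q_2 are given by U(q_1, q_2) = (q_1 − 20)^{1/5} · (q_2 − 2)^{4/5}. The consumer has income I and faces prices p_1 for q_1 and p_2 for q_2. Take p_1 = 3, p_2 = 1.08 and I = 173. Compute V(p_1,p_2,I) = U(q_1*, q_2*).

V = 50.7237

Let q_1' = q_1−20, q_2' = q_2−2. MRS = (1/4)·q_2'/q_1' = p_1/p_2.
Substituting into the budget: q_1* = 20 + 0.2·(I − 20·p_1 − 2·p_2)/p_1, and q_2* = 2 + 0.8·(…)/p_2.
Discretionary income = 173 − 20·3 − 2·1.08 = 110.84; q_1* = 20 + 0.2·110.84/3 = 27.3893; q_2* = 2 + 0.8·110.84/1.08 = 84.1037.
Utility at the optimum: U(27.3893, 84.1037) = 50.7237.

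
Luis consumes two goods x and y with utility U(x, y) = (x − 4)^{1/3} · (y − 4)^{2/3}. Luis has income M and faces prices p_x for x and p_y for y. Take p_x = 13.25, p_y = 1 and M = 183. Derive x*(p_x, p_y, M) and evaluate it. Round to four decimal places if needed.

x* = 7.1698

Substituting into the budget: x* = 4 + 1/3·(M − 4·p_x − 4·p_y)/p_x, and y* = 4 + 2/3·(…)/p_y.
Discretionary income = 183 − 4·13.25 − 4·1 = 126; x* = 4 + 1/3·126/13.25 = 7.1698.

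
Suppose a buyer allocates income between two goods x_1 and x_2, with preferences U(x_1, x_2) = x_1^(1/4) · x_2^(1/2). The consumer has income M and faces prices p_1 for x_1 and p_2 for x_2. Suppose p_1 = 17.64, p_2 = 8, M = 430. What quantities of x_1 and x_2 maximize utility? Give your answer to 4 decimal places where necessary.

At p_1=17.64, p_2=8, M=430: x_1* = 1/3·430/17.64 = 8.1255, x_2* = 35.8333.

x_1* = 8.1255, x_2* = 35.8333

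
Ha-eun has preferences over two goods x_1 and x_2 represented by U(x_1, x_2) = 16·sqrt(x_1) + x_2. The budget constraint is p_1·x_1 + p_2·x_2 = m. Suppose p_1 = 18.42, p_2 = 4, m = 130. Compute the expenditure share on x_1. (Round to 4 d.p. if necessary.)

share on x_1 = 0.4276

Set MRS = p_1/p_2: 8·x_1^(−1/2) = p_1/p_2.
Solve: √x_1 = 8·p_2/p_1, so x_1*(p_1,p_2) = (8·p_2/p_1)², and x_2* = (m − p_1·x_1*)/p_2.
Plugging in: x_1* = (8·4/18.42)² = 3.018, x_2* = 18.6021.
Expenditure on x_1: 18.42·3.018 = 55.5917; share = 0.4276.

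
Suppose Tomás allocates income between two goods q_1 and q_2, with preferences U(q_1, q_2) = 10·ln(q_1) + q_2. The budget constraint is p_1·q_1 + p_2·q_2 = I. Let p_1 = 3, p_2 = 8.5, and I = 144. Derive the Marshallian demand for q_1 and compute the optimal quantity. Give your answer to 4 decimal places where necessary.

q_1* = 28.3333

MU_q_1 = 10/q_1, MU_q_2 = 1. Tangency: 10/q_1 = p_1/p_2.
So q_1*(p_1,p_2) = 10·p_2/p_1, independent of income; and q_2* = (I − 10·p_2)/p_2.
At the given prices: q_1* = 10·8.5/3 = 28.3333.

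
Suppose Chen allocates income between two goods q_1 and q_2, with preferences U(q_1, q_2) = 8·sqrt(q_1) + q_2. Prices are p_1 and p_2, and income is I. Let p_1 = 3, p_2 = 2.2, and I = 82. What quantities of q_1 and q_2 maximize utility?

q_1* = 8.6044, q_2* = 25.5394

Utility is quasi-linear in q_2; the FOC for q_1 is 4/√q_1 = p_1/p_2.
Thus q_1* = (4·p_2/p_1)² — independent of I — with the rest of income spent on q_2.
Plugging in: q_1* = (4·2.2/3)² = 8.6044, q_2* = 25.5394.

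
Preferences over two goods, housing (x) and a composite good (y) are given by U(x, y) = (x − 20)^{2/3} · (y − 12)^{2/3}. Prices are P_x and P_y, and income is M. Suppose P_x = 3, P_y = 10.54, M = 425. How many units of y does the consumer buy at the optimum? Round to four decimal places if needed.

MRS = (y−12)/(x−20). Tangency with P_x/P_y gives y−12 = (P_x/P_y)·(x−20).
After buying the subsistence bundle (20, 12), a share 0.5 of the remaining income goes to x: x* = 20 + 0.5·(M − 20P_x − 12P_y)/P_x.
Discretionary income = 425 − 20·3 − 12·10.54 = 238.52; y* = 12 + 0.5·238.52/10.54 = 23.315.

y* = 23.315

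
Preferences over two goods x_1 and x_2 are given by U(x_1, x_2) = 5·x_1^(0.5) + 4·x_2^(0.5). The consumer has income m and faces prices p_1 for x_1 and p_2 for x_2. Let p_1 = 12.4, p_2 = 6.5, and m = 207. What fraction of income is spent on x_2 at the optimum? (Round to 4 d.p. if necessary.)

share on x_2 = 0.5497

With the ratio pinned down, the budget gives x_1* = m/(p_1 + p_2·(x_2/x_1)) and x_2* = (x_2/x_1)·x_1*.
Numerically x_2/x_1 = 2.329146, so x_1* = 207/(12.4 + 6.5·2.329146) = 7.5165 and x_2* = 2.329146·7.5165 = 17.507.
Expenditure on x_2: 6.5·17.507 = 113.7955; share = 0.5497.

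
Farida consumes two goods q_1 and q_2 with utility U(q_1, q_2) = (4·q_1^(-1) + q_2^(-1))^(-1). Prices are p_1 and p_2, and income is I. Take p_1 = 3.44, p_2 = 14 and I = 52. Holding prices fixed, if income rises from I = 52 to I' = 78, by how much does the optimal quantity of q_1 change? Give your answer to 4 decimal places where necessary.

MU_q_1 ∝ 4·q_1^(-2), MU_q_2 ∝ q_2^(-2), so MRS = 4·(q_2/q_1)^(2) = p_1/p_2.
Solve for the ratio: q_2/q_1 = [(1/4)·p_1/p_2]^(0.5).
Substitute q_2 = (q_2/q_1)·q_1 into the budget: q_1* = I/(p_1 + p_2·(q_2/q_1)).
Numerically q_2/q_1 = 0.247848, so q_1* = 52/(3.44 + 14·0.247848) = 7.5255.
At I' = 78: q_1* = 11.2882. Change: 11.2882 − 7.5255 = 3.7627.

Δq_1* = 3.7627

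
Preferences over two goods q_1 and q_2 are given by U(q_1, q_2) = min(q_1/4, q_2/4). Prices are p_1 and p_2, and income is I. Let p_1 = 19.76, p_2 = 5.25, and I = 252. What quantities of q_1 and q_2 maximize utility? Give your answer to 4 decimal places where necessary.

Demand: q_1*(p_1,p_2,I) = 4·I/(4·p_1 + 4·p_2), q_2* = 4·I/(4·p_1 + 4·p_2).
Here 4·19.76 + 4·5.25 = 100.04, giving q_1* = 10.076 and q_2* = 10.076.

q_1* = 10.076, q_2* = 10.076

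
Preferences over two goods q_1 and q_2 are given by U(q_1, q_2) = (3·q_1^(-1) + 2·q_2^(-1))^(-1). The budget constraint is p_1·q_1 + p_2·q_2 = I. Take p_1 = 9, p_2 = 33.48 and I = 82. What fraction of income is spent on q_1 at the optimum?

Substitute q_2 = (q_2/q_1)·q_1 into the budget: q_1* = I/(p_1 + p_2·(q_2/q_1)).
Numerically q_2/q_1 = 0.423334, so q_1* = 82/(9 + 33.48·0.423334) = 3.5386 and q_2* = 0.423334·3.5386 = 1.498.
Expenditure on q_1: 9·3.5386 = 31.8471; share = 0.3884.

share on q_1 = 0.3884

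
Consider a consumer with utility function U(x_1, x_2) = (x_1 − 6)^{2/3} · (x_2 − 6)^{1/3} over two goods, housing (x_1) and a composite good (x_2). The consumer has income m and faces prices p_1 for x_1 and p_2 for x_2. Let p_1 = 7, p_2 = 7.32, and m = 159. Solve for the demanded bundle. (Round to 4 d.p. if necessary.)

Substituting into the budget: x_1* = 6 + 2/3·(m − 6·p_1 − 6·p_2)/p_1, and x_2* = 6 + 1/3·(…)/p_2.
Discretionary income = 159 − 6·7 − 6·7.32 = 73.08; x_1* = 6 + 2/3·73.08/7 = 12.96; x_2* = 6 + 1/3·73.08/7.32 = 9.3279.

x_1* = 12.96, x_2* = 9.3279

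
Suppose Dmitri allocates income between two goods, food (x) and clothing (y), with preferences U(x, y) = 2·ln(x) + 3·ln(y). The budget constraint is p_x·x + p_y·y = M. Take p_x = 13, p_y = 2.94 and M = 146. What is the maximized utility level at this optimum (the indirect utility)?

V = 13.1878

Demand: x*(p_x,p_y,M) = 0.4·M/p_x and y* = 0.6·M/p_y.
At p_x=13, p_y=2.94, M=146: x* = 0.4·146/13 = 4.4923, y* = 29.7959.
Utility at the optimum: U(4.4923, 29.7959) = 13.1878.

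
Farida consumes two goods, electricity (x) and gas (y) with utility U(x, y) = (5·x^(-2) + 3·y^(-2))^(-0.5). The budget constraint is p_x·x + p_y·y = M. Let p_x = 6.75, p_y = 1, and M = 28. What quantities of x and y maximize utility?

From the CES first-order condition, (5/3)·(y/x)^(3) = p_x/p_y.
Solve for the ratio: y/x = [(3/5)·p_x/p_y]^(1/3).
Substitute y = (y/x)·x into the budget: x* = M/(p_x + p_y·(y/x)).
Numerically y/x = 1.593988, so x* = 28/(6.75 + 1·1.593988) = 3.3557 and y* = 1.593988·3.3557 = 5.349.

x* = 3.3557, y* = 5.349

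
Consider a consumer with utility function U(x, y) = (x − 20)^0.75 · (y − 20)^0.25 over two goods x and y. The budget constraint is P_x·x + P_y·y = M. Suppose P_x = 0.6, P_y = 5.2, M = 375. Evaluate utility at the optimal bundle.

Discretionary income = 375 − 20·0.6 − 20·5.2 = 259; x* = 20 + 0.75·259/0.6 = 343.75; y* = 20 + 0.25·259/5.2 = 32.4519.
Utility at the optimum: U(343.75, 32.4519) = 143.3727.

V = 143.3727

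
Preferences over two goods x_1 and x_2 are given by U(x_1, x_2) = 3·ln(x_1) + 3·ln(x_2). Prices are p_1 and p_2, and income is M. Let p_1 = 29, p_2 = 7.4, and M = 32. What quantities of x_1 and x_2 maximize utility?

x_1* = 0.5517, x_2* = 2.1622

The MRS is x_2/x_1. Set MRS = p_1/p_2.
So 3·p_2·x_2 = 3·p_1·x_1; combined with the budget, a share 0.5 of income goes to x_1.
Demand: x_1*(p_1,p_2,M) = 0.5·M/p_1 and x_2* = 0.5·M/p_2.
At p_1=29, p_2=7.4, M=32: x_1* = 0.5·32/29 = 0.5517, x_2* = 2.1622.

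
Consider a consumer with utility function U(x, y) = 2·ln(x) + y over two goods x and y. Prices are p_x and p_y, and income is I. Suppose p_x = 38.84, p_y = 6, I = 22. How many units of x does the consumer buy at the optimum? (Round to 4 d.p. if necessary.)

x* = 0.309

Set MRS = p_x/p_y: (2/x)/1 = p_x/p_y.
So x*(p_x,p_y) = 2·p_y/p_x, independent of income; and y* = (I − 2·p_y)/p_y.
At the given prices: x* = 2·6/38.84 = 0.309.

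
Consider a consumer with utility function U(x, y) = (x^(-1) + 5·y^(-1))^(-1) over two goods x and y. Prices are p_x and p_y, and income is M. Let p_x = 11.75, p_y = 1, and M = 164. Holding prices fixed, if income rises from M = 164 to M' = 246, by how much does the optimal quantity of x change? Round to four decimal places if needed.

MU_x ∝ x^(-2), MU_y ∝ 5·y^(-2), so MRS = (1/5)·(y/x)^(2) = p_x/p_y.
Solve for the ratio: y/x = [5·p_x/p_y]^(0.5).
Substitute y = (y/x)·x into the budget: x* = M/(p_x + p_y·(y/x)).
Numerically y/x = 7.664855, so x* = 164/(11.75 + 1·7.664855) = 8.4471.
At M' = 246: x* = 12.6707. Change: 12.6707 − 8.4471 = 4.2236.

Δx* = 4.2236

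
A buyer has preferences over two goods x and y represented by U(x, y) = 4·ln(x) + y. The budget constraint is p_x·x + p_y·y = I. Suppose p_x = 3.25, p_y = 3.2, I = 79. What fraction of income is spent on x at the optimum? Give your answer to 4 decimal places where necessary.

So x*(p_x,p_y) = 4·p_y/p_x, independent of income; and y* = (I − 4·p_y)/p_y.
At the given prices: x* = 4·3.2/3.25 = 3.9385, and y* = 20.6875.
Expenditure on x: 3.25·3.9385 = 12.8; share = 0.162.

share on x = 0.162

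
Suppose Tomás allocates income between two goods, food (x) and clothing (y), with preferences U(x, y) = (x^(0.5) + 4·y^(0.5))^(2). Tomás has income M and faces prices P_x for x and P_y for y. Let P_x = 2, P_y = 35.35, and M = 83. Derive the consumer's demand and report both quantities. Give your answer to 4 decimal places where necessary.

From the CES first-order condition, (1/4)·(y/x)^(0.5) = P_x/P_y.
Solve for the ratio: y/x = [4·P_x/P_y]^(2).
Substitute y = (y/x)·x into the budget: x* = M/(P_x + P_y·(y/x)).
Numerically y/x = 0.051215, so x* = 83/(2 + 35.35·0.051215) = 21.7821 and y* = 0.051215·21.7821 = 1.1156.

x* = 21.7821, y* = 1.1156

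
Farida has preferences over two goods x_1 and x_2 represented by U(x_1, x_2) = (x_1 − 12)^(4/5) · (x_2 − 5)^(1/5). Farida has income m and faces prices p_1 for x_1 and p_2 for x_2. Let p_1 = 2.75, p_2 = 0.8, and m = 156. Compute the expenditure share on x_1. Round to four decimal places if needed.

share on x_1 = 0.8218

MRS = 4·(x_2−5)/(x_1−12). Tangency with p_1/p_2 gives x_2−5 = (1/4)·(p_1/p_2)·(x_1−12).
After buying the subsistence bundle (12, 5), a share 0.8 of the remaining income goes to x_1: x_1* = 12 + 0.8·(m − 12p_1 − 5p_2)/p_1.
Discretionary income = 156 − 12·2.75 − 5·0.8 = 119; x_1* = 12 + 0.8·119/2.75 = 46.6182; x_2* = 5 + 0.2·119/0.8 = 34.75.
Expenditure on x_1: 2.75·46.6182 = 128.2; share = 0.8218.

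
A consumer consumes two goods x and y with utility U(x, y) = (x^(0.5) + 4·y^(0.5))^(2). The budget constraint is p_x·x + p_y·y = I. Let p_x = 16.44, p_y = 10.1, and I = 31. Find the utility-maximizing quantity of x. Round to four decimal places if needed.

MRS = MU_x/MU_y = (1/4)·(y/x)^(0.5). Set equal to p_x/p_y.
Solve for the ratio: y/x = [4·p_x/p_y]^(2).
With the ratio pinned down, the budget gives x* = I/(p_x + p_y·(y/x)) and y* = (y/x)·x*.
Numerically y/x = 42.391703, so x* = 31/(16.44 + 10.1·42.391703) = 0.0697.

x* = 0.0697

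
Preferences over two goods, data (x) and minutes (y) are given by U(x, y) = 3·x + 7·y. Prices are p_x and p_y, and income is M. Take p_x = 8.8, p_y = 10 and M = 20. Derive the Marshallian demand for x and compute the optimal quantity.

y gives more utility per dollar, so spend all income on y: y* = M/p_y, x* = 0.
Numerically: x* = 0, y* = 2.

x* = 0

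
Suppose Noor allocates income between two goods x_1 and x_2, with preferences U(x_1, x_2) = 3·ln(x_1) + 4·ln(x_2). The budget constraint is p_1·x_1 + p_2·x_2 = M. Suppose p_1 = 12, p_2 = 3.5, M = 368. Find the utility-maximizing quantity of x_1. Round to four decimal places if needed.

The MRS is (3/4)·x_2/x_1. Set MRS = p_1/p_2.
Rearranging, p_2·x_2 = (4/3)·p_1·x_1. Substituting into the budget gives p_1·x_1·(1 + (4/3)) = M.
Demand: x_1*(p_1,p_2,M) = 3/7·M/p_1 and x_2* = 4/7·M/p_2.
At p_1=12, p_2=3.5, M=368: x_1* = 3/7·368/12 = 13.1429.

x_1* = 13.1429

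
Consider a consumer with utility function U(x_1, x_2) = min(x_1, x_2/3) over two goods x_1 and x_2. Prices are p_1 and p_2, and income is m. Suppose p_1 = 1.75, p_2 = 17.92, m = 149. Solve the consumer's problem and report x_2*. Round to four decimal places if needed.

With perfect complements, no substitution: consume in ratio x_1:x_2 = 1:3.
Budget: p_1·x_1 + p_2·3·x_1 = m, so (p_1 + 3·p_2)·x_1 = m.
Demand: x_1*(p_1,p_2,m) = m/(p_1 + 3·p_2), x_2* = 3·m/(p_1 + 3·p_2).
Here 1.75 + 3·17.92 = 55.51, giving x_2* = 8.0526.

x_2* = 8.0526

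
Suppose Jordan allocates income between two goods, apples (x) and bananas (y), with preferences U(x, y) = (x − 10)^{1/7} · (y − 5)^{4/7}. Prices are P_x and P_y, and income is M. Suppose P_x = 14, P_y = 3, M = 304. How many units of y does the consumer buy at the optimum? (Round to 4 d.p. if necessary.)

MRS = (1/4)·(y−5)/(x−10). Tangency with P_x/P_y gives y−5 = 4·(P_x/P_y)·(x−10).
After buying the subsistence bundle (10, 5), a share 0.2 of the remaining income goes to x: x* = 10 + 0.2·(M − 10P_x − 5P_y)/P_x.
Discretionary income = 304 − 10·14 − 5·3 = 149; y* = 5 + 0.8·149/3 = 44.7333.

y* = 44.7333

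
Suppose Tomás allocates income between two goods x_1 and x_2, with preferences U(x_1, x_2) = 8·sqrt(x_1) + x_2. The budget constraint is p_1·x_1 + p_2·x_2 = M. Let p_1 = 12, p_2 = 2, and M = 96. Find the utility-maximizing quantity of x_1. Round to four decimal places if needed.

x_1* = 0.4444

Utility is quasi-linear in x_2; the FOC for x_1 is 4/√x_1 = p_1/p_2.
Thus x_1* = (4·p_2/p_1)² — independent of M — with the rest of income spent on x_2.
Plugging in: x_1* = (4·2/12)² = 0.4444.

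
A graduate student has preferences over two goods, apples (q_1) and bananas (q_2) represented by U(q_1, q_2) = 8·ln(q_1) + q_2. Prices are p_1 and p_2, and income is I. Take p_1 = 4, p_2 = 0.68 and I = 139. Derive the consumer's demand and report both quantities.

q_1* = 1.36, q_2* = 196.4118

Set MRS = p_1/p_2: (8/q_1)/1 = p_1/p_2.
So q_1*(p_1,p_2) = 8·p_2/p_1, independent of income; and q_2* = (I − 8·p_2)/p_2.
At the given prices: q_1* = 8·0.68/4 = 1.36, and q_2* = 196.4118.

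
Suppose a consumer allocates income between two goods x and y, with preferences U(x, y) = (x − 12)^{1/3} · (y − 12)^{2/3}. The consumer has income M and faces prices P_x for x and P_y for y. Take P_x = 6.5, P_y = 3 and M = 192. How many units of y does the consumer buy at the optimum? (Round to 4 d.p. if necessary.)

y* = 29.3333

MRS = (1/2)·(y−12)/(x−12). Tangency with P_x/P_y gives y−12 = 2·(P_x/P_y)·(x−12).
After buying the subsistence bundle (12, 12), a share 1/3 of the remaining income goes to x: x* = 12 + 1/3·(M − 12P_x − 12P_y)/P_x.
Discretionary income = 192 − 12·6.5 − 12·3 = 78; y* = 12 + 2/3·78/3 = 29.3333.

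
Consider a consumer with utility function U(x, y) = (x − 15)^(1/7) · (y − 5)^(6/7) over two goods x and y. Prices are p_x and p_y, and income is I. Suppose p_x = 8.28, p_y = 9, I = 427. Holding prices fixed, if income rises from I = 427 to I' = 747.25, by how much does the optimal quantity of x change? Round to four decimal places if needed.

Δx* = 5.5254

MRS = (1/6)·(y−5)/(x−15). Tangency with p_x/p_y gives y−5 = 6·(p_x/p_y)·(x−15).
Substituting into the budget: x* = 15 + 1/7·(I − 15·p_x − 5·p_y)/p_x, and y* = 5 + 6/7·(…)/p_y.
Discretionary income = 427 − 15·8.28 − 5·9 = 257.8; x* = 15 + 1/7·257.8/8.28 = 19.4479.
At I' = 747.25: x* = 24.9733. Change: 24.9733 − 19.4479 = 5.5254.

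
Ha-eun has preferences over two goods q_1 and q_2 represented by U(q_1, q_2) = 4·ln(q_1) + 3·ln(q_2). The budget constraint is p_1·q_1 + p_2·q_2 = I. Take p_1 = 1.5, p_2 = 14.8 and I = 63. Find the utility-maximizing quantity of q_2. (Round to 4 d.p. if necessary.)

q_2* = 1.8243

The MRS is (4/3)·q_2/q_1. Set MRS = p_1/p_2.
Rearranging, p_2·q_2 = (3/4)·p_1·q_1. Substituting into the budget gives p_1·q_1·(1 + (3/4)) = I.
Demand: q_1*(p_1,p_2,I) = 4/7·I/p_1 and q_2* = 3/7·I/p_2.
At p_1=1.5, p_2=14.8, I=63: q_2* = 3/7·63/14.8 = 1.8243.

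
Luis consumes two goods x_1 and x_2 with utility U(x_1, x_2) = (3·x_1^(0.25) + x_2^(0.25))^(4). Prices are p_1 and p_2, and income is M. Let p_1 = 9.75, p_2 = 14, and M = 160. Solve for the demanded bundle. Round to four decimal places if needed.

MRS = MU_x_1/MU_x_2 = 3·(x_2/x_1)^(0.75). Set equal to p_1/p_2.
Solve for the ratio: x_2/x_1 = [(1/3)·p_1/p_2]^(4/3).
Substitute x_2 = (x_2/x_1)·x_1 into the budget: x_1* = M/(p_1 + p_2·(x_2/x_1)).
Numerically x_2/x_1 = 0.142673, so x_1* = 160/(9.75 + 14·0.142673) = 13.62 and x_2* = 0.142673·13.62 = 1.9432.

x_1* = 13.62, x_2* = 1.9432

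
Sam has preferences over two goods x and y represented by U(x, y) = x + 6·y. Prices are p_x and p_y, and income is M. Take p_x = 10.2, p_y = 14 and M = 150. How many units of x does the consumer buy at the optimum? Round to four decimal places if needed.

x* = 0

Linear utility — the consumer picks whichever good has higher MU/price: 1/10.2 = 0.098 vs 6/14 = 0.4286.
y gives more utility per dollar, so spend all income on y: y* = M/p_y, x* = 0.
Numerically: x* = 0, y* = 10.7143.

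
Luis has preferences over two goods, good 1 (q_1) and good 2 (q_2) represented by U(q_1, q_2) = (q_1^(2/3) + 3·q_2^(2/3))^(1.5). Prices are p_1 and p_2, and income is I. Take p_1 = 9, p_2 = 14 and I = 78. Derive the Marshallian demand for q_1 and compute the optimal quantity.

q_1* = 0.7128

MU_q_1 ∝ q_1^(-1/3), MU_q_2 ∝ 3·q_2^(-1/3), so MRS = (1/3)·(q_2/q_1)^(1/3) = p_1/p_2.
Hence q_2/q_1 = (3·p_1/p_2)^(1/(1/3)), i.e. raised to the 3 power.
Substitute q_2 = (q_2/q_1)·q_1 into the budget: q_1* = I/(p_1 + p_2·(q_2/q_1)).
Numerically q_2/q_1 = 7.173105, so q_1* = 78/(9 + 14·7.173105) = 0.7128.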